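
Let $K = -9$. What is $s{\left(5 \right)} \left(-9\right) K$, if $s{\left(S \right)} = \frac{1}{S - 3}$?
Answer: $\frac{81}{2} \approx 40.5$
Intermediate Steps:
$s{\left(S \right)} = \frac{1}{-3 + S}$
$s{\left(5 \right)} \left(-9\right) K = \frac{1}{-3 + 5} \left(-9\right) \left(-9\right) = \frac{1}{2} \left(-9\right) \left(-9\right) = \left(- \frac{9}{2}\right) \left(-9\right) = \frac{81}{2}$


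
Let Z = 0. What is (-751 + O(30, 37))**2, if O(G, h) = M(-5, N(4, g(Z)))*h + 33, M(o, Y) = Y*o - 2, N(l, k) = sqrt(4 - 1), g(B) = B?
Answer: 729939 + 293040*sqrt(3) ≈ 1.2375e+6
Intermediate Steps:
N(l, k) = sqrt(3)
M(o, Y) = -2 + Y*o
O(G, h) = 33 + h*(-2 - 5*sqrt(3)) (O(G, h) = (-2 + sqrt(3)*(-5))*h + 33 = (-2 - 5*sqrt(3))*h + 33 = h*(-2 - 5*sqrt(3)) + 33 = 33 + h*(-2 - 5*sqrt(3)))
(-751 + O(30, 37))**2 = (-751 + (33 - 1*37*(2 + 5*sqrt(3))))**2 = (-751 + (33 + (-74 - 185*sqrt(3))))**2 = (-751 + (-41 - 185*sqrt(3)))**2 = (-792 - 185*sqrt(3))**2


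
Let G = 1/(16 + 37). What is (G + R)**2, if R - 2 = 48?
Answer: 7027801/2809 ≈ 2501.9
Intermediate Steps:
R = 50 (R = 2 + 48 = 50)
G = 1/53 ≈ 0.018868
(G + R)**2 = (1/53 + 50)**2 = (2651/53)**2 = 7027801/2809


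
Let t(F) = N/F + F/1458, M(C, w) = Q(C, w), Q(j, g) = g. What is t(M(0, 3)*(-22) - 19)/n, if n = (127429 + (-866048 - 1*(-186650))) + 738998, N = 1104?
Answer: -1616857/23178503970 ≈ -6.9757e-5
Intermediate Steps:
M(C, w) = w
t(F) = 1104/F + F/1458
n = 187029 (n = (127429 + (-866048 + 186650)) + 738998 = (127429 - 679398) + 738998 = -551969 + 738998 = 187029)
t(M(0, 3)*(-22) - 19)/n = (1104/(3*(-22) - 19) + (3*(-22) - 19)/1458)/187029 = (1104/(-66 - 19) + (-66 - 19)/1458)*(1/187029) = (1104/(-85) + (1/1458)*(-85))*(1/187029) = (1104*(-1/85) - 85/1458)*(1/187029) = (-1104/85 - 85/1458)*(1/187029) = -1616857/123930*1/187029 = -1616857/23178503970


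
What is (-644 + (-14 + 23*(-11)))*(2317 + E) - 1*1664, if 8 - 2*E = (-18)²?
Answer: -1968513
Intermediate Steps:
E = -158 (E = 4 - ½*(-18)² = 4 - ½*324 = 4 - 162 = -158)
(-644 + (-14 + 23*(-11)))*(2317 + E) - 1*1664 = (-644 + (-14 + 23*(-11)))*(2317 - 158) - 1*1664 = (-644 + (-14 - 253))*2159 - 1664 = (-644 - 267)*2159 - 1664 = -911*2159 - 1664 = -1966849 - 1664 = -1968513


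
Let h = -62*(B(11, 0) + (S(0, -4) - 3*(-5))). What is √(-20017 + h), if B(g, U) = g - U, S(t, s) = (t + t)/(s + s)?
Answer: I*√21629 ≈ 147.07*I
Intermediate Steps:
S(t, s) = t/s (S(t, s) = (2*t)/((2*s)) = (2*t)*(1/(2*s)) = t/s)
h = -1612 (h = -62*((11 - 1*0) + (0/(-4) - 3*(-5))) = -62*((11 + 0) + (0*(-¼) + 15)) = -62*(11 + (0 + 15)) = -62*(11 + 15) = -62*26 = -1612)
√(-20017 + h) = √(-20017 - 1612) = √(-21629) = I*√21629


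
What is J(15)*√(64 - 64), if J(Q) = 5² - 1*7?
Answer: 0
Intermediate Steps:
J(Q) = 18 (J(Q) = 25 - 7 = 18)
J(15)*√(64 - 64) = 18*√(64 - 64) = 18*√0 = 18*0 = 0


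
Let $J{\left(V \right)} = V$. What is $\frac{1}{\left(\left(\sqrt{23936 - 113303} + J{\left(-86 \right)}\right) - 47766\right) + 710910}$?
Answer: $\frac{663058}{439646000731} - \frac{i \sqrt{89367}}{439646000731} \approx 1.5082 \cdot 10^{-6} - 6.7996 \cdot 10^{-10} i$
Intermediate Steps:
$\frac{1}{\left(\left(\sqrt{23936 - 113303} + J{\left(-86 \right)}\right) - 47766\right) + 710910} = \frac{1}{\left(\left(\sqrt{23936 - 113303} - 86\right) - 47766\right) + 710910} = \frac{1}{\left(\left(\sqrt{-89367} - 86\right) - 47766\right) + 710910} = \frac{1}{\left(\left(i \sqrt{89367} - 86\right) - 47766\right) + 710910} = \frac{1}{\left(\left(-86 + i \sqrt{89367}\right) - 47766\right) + 710910} = \frac{1}{\left(-47852 + i \sqrt{89367}\right) + 710910} = \frac{1}{663058 + i \sqrt{89367}}$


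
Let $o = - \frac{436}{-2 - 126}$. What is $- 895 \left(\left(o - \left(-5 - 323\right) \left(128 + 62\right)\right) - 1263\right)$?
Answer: $- \frac{1748770035}{32} \approx -5.4649 \cdot 10^{7}$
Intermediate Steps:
$o = \frac{109}{32}$ ($o = - \frac{436}{-2 - 126} = - \frac{436}{-128} = \left(-436\right) \left(- \frac{1}{128}\right) = \frac{109}{32} \approx 3.4063$)
$- 895 \left(\left(o - \left(-5 - 323\right) \left(128 + 62\right)\right) - 1263\right) = - 895 \left(\left(\frac{109}{32} - \left(-5 - 323\right) \left(128 + 62\right)\right) - 1263\right) = - 895 \left(\left(\frac{109}{32} - \left(-328\right) 190\right) - 1263\right) = - 895 \left(\left(\frac{109}{32} - -62320\right) - 1263\right) = - 895 \left(\left(\frac{109}{32} + 62320\right) - 1263\right) = - 895 \left(\frac{1994349}{32} - 1263\right) = \left(-895\right) \frac{1953933}{32} = - \frac{1748770035}{32}$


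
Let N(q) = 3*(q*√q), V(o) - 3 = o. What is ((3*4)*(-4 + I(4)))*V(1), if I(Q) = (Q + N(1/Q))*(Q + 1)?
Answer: 858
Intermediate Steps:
V(o) = 3 + o
N(q) = 3*q^(3/2)
I(Q) = (1 + Q)*(Q + 3*(1/Q)^(3/2)) (I(Q) = (Q + 3*(1/Q)^(3/2))*(Q + 1) = (Q + 3*(1/Q)^(3/2))*(1 + Q) = (1 + Q)*(Q + 3*(1/Q)^(3/2)))
((3*4)*(-4 + I(4)))*V(1) = ((3*4)*(-4 + (4 + 4² + 3*(1/4)^(3/2) + 3*4*(1/4)^(3/2))))*(3 + 1) = (12*(-4 + (4 + 16 + 3*(¼)^(3/2) + 3*4*(¼)^(3/2))))*4 = (12*(-4 + (4 + 16 + 3*(⅛) + 3*4*(⅛))))*4 = (12*(-4 + (4 + 16 + 3/8 + 3/2)))*4 = (12*(-4 + 175/8))*4 = (12*(143/8))*4 = (429/2)*4 = 858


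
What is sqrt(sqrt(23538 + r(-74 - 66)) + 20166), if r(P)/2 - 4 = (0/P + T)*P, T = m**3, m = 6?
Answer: sqrt(20166 + I*sqrt(36934)) ≈ 142.01 + 0.6767*I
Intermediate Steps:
T = 216 (T = 6**3 = 216)
r(P) = 8 + 432*P (r(P) = 8 + 2*((0/P + 216)*P) = 8 + 2*((0 + 216)*P) = 8 + 2*(216*P) = 8 + 432*P)
sqrt(sqrt(23538 + r(-74 - 66)) + 20166) = sqrt(sqrt(23538 + (8 + 432*(-74 - 66))) + 20166) = sqrt(sqrt(23538 + (8 + 432*(-140))) + 20166) = sqrt(sqrt(23538 + (8 - 60480)) + 20166) = sqrt(sqrt(23538 - 60472) + 20166) = sqrt(sqrt(-36934) + 20166) = sqrt(I*sqrt(36934) + 20166) = sqrt(20166 + I*sqrt(36934))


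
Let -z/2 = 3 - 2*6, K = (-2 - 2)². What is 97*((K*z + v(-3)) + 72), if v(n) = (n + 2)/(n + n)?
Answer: 209617/6 ≈ 34936.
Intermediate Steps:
K = 16 (K = (-4)² = 16)
v(n) = (2 + n)/(2*n) (v(n) = (2 + n)/((2*n)) = (2 + n)*(1/(2*n)) = (2 + n)/(2*n))
z = 18 (z = -2*(3 - 2*6) = -2*(3 - 12) = -2*(-9) = 18)
97*((K*z + v(-3)) + 72) = 97*((16*18 + (½)*(2 - 3)/(-3)) + 72) = 97*((288 + (½)*(-⅓)*(-1)) + 72) = 97*((288 + ⅙) + 72) = 97*(1729/6 + 72) = 97*(2161/6) = 209617/6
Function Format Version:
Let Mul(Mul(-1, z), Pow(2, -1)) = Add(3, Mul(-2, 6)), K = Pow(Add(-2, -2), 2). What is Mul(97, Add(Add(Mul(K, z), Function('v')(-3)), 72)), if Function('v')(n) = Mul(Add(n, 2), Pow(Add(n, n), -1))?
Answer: Rational(209617, 6) ≈ 34936.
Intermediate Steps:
K = 16 (K = Pow(-4, 2) = 16)
Function('v')(n) = Mul(Rational(1, 2), Pow(n, -1), Add(2, n)) (Function('v')(n) = Mul(Add(2, n), Pow(Mul(2, n), -1)) = Mul(Add(2, n), Mul(Rational(1, 2), Pow(n, -1))) = Mul(Rational(1, 2), Pow(n, -1), Add(2, n)))
z = 18 (z = Mul(-2, Add(3, Mul(-2, 6))) = Mul(-2, Add(3, -12)) = Mul(-2, -9) = 18)
Mul(97, Add(Add(Mul(K, z), Function('v')(-3)), 72)) = Mul(97, Add(Add(Mul(16, 18), Mul(Rational(1, 2), Pow(-3, -1), Add(2, -3))), 72)) = Mul(97, Add(Add(288, Mul(Rational(1, 2), Rational(-1, 3), -1)), 72)) = Mul(97, Add(Add(288, Rational(1, 6)), 72)) = Mul(97, Add(Rational(1729, 6), 72)) = Mul(97, Rational(2161, 6)) = Rational(209617, 6)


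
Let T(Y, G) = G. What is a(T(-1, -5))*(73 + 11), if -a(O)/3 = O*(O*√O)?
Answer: -6300*I*√5 ≈ -14087.0*I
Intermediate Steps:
a(O) = -3*O^(5/2) (a(O) = -3*O*O*√O = -3*O*O^(3/2) = -3*O^(5/2))
a(T(-1, -5))*(73 + 11) = (-75*I*√5)*(73 + 11) = -75*I*√5*84 = -6300*I*√5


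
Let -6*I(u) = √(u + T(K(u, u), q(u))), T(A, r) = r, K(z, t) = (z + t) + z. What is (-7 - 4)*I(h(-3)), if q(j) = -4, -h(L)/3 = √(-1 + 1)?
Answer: 11*I/3 ≈ 3.6667*I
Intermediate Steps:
K(z, t) = t + 2*z (K(z, t) = (t + z) + z = t + 2*z)
h(L) = 0 (h(L) = -3*√(-1 + 1) = -3*√0 = -3*0 = 0)
I(u) = -√(-4 + u)/6 (I(u) = -√(u - 4)/6 = -√(-4 + u)/6)
(-7 - 4)*I(h(-3)) = (-7 - 4)*(-√(-4 + 0)/6) = -(-11)*√(-4)/6 = -(-11)*2*I/6 = -(-11)*I/3 = 11*I/3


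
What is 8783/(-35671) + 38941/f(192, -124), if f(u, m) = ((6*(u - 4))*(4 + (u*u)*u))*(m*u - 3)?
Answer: -1669681169770504699/6781190590610765856 ≈ -0.24622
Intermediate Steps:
f(u, m) = (-24 + 6*u)*(-3 + m*u)*(4 + u³) (f(u, m) = ((6*(-4 + u))*(4 + u²*u))*(-3 + m*u) = ((-24 + 6*u)*(4 + u³))*(-3 + m*u) = (-24 + 6*u)*(-3 + m*u)*(4 + u³))
8783/(-35671) + 38941/f(192, -124) = 8783/(-35671) + 38941/(288 - 72*192 - 18*192⁴ + 72*192³ - 96*(-124)*192 - 24*(-124)*192⁴ + 6*(-124)*192⁵ + 24*(-124)*192²) = 8783*(-1/35671) + 38941/(288 - 13824 - 18*1358954496 + 72*7077888 + 2285568 - 24*(-124)*1358954496 + 6*(-124)*260919263232 + 24*(-124)*36864) = -8783/35671 + 38941/(288 - 13824 - 24461180928 + 509607936 + 2285568 + 4044248580096 - 194123931844608 - 109707264) = -8783/35671 + 38941/(-190103742272736) = -8783/35671 + 38941*(-1/190103742272736) = -8783/35671 - 38941/190103742272736 = -1669681169770504699/6781190590610765856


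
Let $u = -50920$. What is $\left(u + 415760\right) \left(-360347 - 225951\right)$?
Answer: $-213904962320$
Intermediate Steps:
$\left(u + 415760\right) \left(-360347 - 225951\right) = \left(-50920 + 415760\right) \left(-360347 - 225951\right) = 364840 \left(-586298\right) = -213904962320$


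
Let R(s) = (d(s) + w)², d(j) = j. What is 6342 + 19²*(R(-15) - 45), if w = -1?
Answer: 82513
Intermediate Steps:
R(s) = (-1 + s)² (R(s) = (s - 1)² = (-1 + s)²)
6342 + 19²*(R(-15) - 45) = 6342 + 19²*((-1 - 15)² - 45) = 6342 + 361*((-16)² - 45) = 6342 + 361*(256 - 45) = 6342 + 361*211 = 6342 + 76171 = 82513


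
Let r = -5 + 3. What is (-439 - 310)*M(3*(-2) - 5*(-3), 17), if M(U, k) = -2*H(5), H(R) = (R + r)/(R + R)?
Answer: 2247/5 ≈ 449.40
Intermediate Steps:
r = -2
H(R) = (-2 + R)/(2*R) (H(R) = (R - 2)/(R + R) = (-2 + R)/((2*R)) = (-2 + R)*(1/(2*R)) = (-2 + R)/(2*R))
M(U, k) = -3/5 (M(U, k) = -(-2 + 5)/5 = -3/5)
(-439 - 310)*M(3*(-2) - 5*(-3), 17) = (-439 - 310)*(-3/5) = -749*(-3/5) = 2247/5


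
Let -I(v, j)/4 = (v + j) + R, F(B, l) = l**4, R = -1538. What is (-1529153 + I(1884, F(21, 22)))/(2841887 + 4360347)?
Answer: -2467561/7202234 ≈ -0.34261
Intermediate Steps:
I(v, j) = 6152 - 4*j - 4*v (I(v, j) = -4*((v + j) - 1538) = -4*((j + v) - 1538) = -4*(-1538 + j + v) = 6152 - 4*j - 4*v)
(-1529153 + I(1884, F(21, 22)))/(2841887 + 4360347) = (-1529153 + (6152 - 4*22**4 - 4*1884))/(2841887 + 4360347) = (-1529153 + (6152 - 4*234256 - 7536))/7202234 = (-1529153 + (6152 - 937024 - 7536))*(1/7202234) = (-1529153 - 938408)*(1/7202234) = -2467561*1/7202234 = -2467561/7202234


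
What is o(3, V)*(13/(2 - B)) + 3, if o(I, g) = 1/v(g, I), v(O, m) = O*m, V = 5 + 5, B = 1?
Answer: 103/30 ≈ 3.4333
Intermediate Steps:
V = 10
o(I, g) = 1/(I*g) (o(I, g) = 1/(g*I) = 1/(I*g))
o(3, V)*(13/(2 - B)) + 3 = (1/(3*10))*(13/(2 - 1*1)) + 3 = ((1/3)*(1/10))*(13/(2 - 1)) + 3 = (13/1)/30 + 3 = (13*1)/30 + 3 = (1/30)*13 + 3 = 13/30 + 3 = 103/30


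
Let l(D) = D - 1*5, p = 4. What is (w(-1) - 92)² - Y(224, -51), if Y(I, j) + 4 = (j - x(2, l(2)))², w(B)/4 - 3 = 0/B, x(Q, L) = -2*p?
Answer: 4555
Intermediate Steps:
l(D) = -5 + D (l(D) = D - 5 = -5 + D)
x(Q, L) = -8 (x(Q, L) = -2*4 = -8)
w(B) = 12 (w(B) = 12 + 4*(0/B) = 12 + 4*0 = 12 + 0 = 12)
Y(I, j) = -4 + (8 + j)² (Y(I, j) = -4 + (j - 1*(-8))² = -4 + (j + 8)² = -4 + (8 + j)²)
(w(-1) - 92)² - Y(224, -51) = (12 - 92)² - (-4 + (8 - 51)²) = (-80)² - (-4 + (-43)²) = 6400 - (-4 + 1849) = 6400 - 1*1845 = 6400 - 1845 = 4555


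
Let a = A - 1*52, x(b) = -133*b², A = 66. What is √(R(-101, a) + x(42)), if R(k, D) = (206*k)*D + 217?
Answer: I*√525679 ≈ 725.04*I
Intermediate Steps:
a = 14 (a = 66 - 1*52 = 66 - 52 = 14)
R(k, D) = 217 + 206*D*k (R(k, D) = 206*D*k + 217 = 217 + 206*D*k)
√(R(-101, a) + x(42)) = √((217 + 206*14*(-101)) - 133*42²) = √((217 - 291284) - 133*1764) = √(-291067 - 234612) = √(-525679) = I*√525679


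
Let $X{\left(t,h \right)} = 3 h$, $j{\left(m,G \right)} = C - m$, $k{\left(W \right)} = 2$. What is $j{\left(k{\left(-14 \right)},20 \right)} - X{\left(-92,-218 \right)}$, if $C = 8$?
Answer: $660$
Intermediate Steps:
$j{\left(m,G \right)} = 8 - m$
$j{\left(k{\left(-14 \right)},20 \right)} - X{\left(-92,-218 \right)} = \left(8 - 2\right) - 3 \left(-218\right) = \left(8 - 2\right) - -654 = 6 + 654 = 660$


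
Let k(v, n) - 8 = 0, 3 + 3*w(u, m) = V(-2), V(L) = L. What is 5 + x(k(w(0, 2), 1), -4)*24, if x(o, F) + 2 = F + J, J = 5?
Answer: -19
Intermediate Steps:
w(u, m) = -5/3 (w(u, m) = -1 + (⅓)*(-2) = -1 - ⅔ = -5/3)
k(v, n) = 8 (k(v, n) = 8 + 0 = 8)
x(o, F) = 3 + F (x(o, F) = -2 + (F + 5) = -2 + (5 + F) = 3 + F)
5 + x(k(w(0, 2), 1), -4)*24 = 5 + (3 - 4)*24 = 5 - 1*24 = 5 - 24 = -19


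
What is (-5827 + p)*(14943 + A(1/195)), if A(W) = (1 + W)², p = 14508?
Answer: 4932943447871/38025 ≈ 1.2973e+8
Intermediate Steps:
(-5827 + p)*(14943 + A(1/195)) = (-5827 + 14508)*(14943 + (1 + 1/195)²) = 8681*(14943 + (1 + 1/195)²) = 8681*(14943 + (196/195)²) = 8681*(14943 + 38416/38025) = 8681*(568245991/38025) = 4932943447871/38025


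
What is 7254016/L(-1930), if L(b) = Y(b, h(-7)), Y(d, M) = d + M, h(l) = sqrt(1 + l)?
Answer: -7000125440/1862453 - 3627008*I*sqrt(6)/1862453 ≈ -3758.6 - 4.7702*I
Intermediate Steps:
Y(d, M) = M + d
L(b) = b + I*sqrt(6) (L(b) = sqrt(1 - 7) + b = sqrt(-6) + b = I*sqrt(6) + b = b + I*sqrt(6))
7254016/L(-1930) = 7254016/(-1930 + I*sqrt(6))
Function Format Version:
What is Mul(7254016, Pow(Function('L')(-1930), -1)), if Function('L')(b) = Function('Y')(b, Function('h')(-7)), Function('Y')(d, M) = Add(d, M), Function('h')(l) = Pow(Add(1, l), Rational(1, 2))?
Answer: Add(Rational(-7000125440, 1862453), Mul(Rational(-3627008, 1862453), I, Pow(6, Rational(1, 2)))) ≈ Add(-3758.6, Mul(-4.7702, I))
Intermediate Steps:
Function('Y')(d, M) = Add(M, d)
Function('L')(b) = Add(b, Mul(I, Pow(6, Rational(1, 2)))) (Function('L')(b) = Add(Pow(Add(1, -7), Rational(1, 2)), b) = Add(Pow(-6, Rational(1, 2)), b) = Add(Mul(I, Pow(6, Rational(1, 2))), b) = Add(b, Mul(I, Pow(6, Rational(1, 2)))))
Mul(7254016, Pow(Function('L')(-1930), -1)) = Mul(7254016, Pow(Add(-1930, Mul(I, Pow(6, Rational(1, 2)))), -1))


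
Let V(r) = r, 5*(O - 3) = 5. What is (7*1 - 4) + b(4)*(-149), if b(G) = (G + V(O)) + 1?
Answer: -1338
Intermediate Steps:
O = 4 (O = 3 + (1/5)*5 = 3 + 1 = 4)
b(G) = 5 + G (b(G) = (G + 4) + 1 = (4 + G) + 1 = 5 + G)
(7*1 - 4) + b(4)*(-149) = (7*1 - 4) + (5 + 4)*(-149) = (7 - 4) + 9*(-149) = 3 - 1341 = -1338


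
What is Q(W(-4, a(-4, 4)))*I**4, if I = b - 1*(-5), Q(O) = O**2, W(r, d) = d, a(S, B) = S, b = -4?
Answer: 16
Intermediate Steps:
I = 1 (I = -4 - 1*(-5) = -4 + 5 = 1)
Q(W(-4, a(-4, 4)))*I**4 = (-4)**2*1**4 = 16*1 = 16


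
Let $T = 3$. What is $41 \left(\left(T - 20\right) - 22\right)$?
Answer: $-1599$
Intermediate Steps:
$41 \left(\left(T - 20\right) - 22\right) = 41 \left(\left(3 - 20\right) - 22\right) = 41 \left(-17 - 22\right) = 41 \left(-39\right) = -1599$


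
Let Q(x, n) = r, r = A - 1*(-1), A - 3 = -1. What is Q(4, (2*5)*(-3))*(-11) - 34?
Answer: -67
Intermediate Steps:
A = 2 (A = 3 - 1 = 2)
r = 3 (r = 2 - 1*(-1) = 2 + 1 = 3)
Q(x, n) = 3
Q(4, (2*5)*(-3))*(-11) - 34 = 3*(-11) - 34 = -33 - 34 = -67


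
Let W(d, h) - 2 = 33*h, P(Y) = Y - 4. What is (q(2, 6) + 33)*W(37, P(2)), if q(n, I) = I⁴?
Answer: -85056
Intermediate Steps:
P(Y) = -4 + Y
W(d, h) = 2 + 33*h
(q(2, 6) + 33)*W(37, P(2)) = (6⁴ + 33)*(2 + 33*(-4 + 2)) = (1296 + 33)*(2 + 33*(-2)) = 1329*(2 - 66) = 1329*(-64) = -85056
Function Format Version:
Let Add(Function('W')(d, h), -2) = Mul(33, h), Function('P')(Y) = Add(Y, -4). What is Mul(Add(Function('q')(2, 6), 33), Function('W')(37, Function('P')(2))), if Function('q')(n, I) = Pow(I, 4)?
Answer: -85056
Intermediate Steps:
Function('P')(Y) = Add(-4, Y)
Function('W')(d, h) = Add(2, Mul(33, h))
Mul(Add(Function('q')(2, 6), 33), Function('W')(37, Function('P')(2))) = Mul(Add(Pow(6, 4), 33), Add(2, Mul(33, Add(-4, 2)))) = Mul(Add(1296, 33), Add(2, Mul(33, -2))) = Mul(1329, Add(2, -66)) = Mul(1329, -64) = -85056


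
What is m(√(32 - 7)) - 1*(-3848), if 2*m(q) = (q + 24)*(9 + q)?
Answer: 4051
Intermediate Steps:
m(q) = (9 + q)*(24 + q)/2 (m(q) = ((q + 24)*(9 + q))/2 = ((24 + q)*(9 + q))/2 = ((9 + q)*(24 + q))/2 = (9 + q)*(24 + q)/2)
m(√(32 - 7)) - 1*(-3848) = (108 + (√(32 - 7))²/2 + 33*√(32 - 7)/2) - 1*(-3848) = (108 + (√25)²/2 + 33*√25/2) + 3848 = (108 + (½)*5² + (33/2)*5) + 3848 = (108 + (½)*25 + 165/2) + 3848 = (108 + 25/2 + 165/2) + 3848 = 203 + 3848 = 4051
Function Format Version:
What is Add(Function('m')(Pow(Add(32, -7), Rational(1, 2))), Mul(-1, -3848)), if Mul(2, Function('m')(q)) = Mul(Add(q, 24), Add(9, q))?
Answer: 4051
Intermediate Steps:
Function('m')(q) = Mul(Rational(1, 2), Add(9, q), Add(24, q)) (Function('m')(q) = Mul(Rational(1, 2), Mul(Add(q, 24), Add(9, q))) = Mul(Rational(1, 2), Mul(Add(24, q), Add(9, q))) = Mul(Rational(1, 2), Mul(Add(9, q), Add(24, q))) = Mul(Rational(1, 2), Add(9, q), Add(24, q)))
Add(Function('m')(Pow(Add(32, -7), Rational(1, 2))), Mul(-1, -3848)) = Add(Add(108, Mul(Rational(1, 2), Pow(Pow(Add(32, -7), Rational(1, 2)), 2)), Mul(Rational(33, 2), Pow(Add(32, -7), Rational(1, 2)))), Mul(-1, -3848)) = Add(Add(108, Mul(Rational(1, 2), Pow(Pow(25, Rational(1, 2)), 2)), Mul(Rational(33, 2), Pow(25, Rational(1, 2)))), 3848) = Add(Add(108, Mul(Rational(1, 2), Pow(5, 2)), Mul(Rational(33, 2), 5)), 3848) = Add(Add(108, Mul(Rational(1, 2), 25), Rational(165, 2)), 3848) = Add(Add(108, Rational(25, 2), Rational(165, 2)), 3848) = Add(203, 3848) = 4051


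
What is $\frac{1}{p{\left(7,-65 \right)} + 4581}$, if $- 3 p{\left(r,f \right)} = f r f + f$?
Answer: $- \frac{3}{15767} \approx -0.00019027$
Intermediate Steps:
$p{\left(r,f \right)} = - \frac{f}{3} - \frac{r f^{2}}{3}$ ($p{\left(r,f \right)} = - \frac{f r f + f}{3} = - \frac{r f^{2} + f}{3} = - \frac{f + r f^{2}}{3} = - \frac{f}{3} - \frac{r f^{2}}{3}$)
$\frac{1}{p{\left(7,-65 \right)} + 4581} = \frac{1}{\left(- \frac{1}{3}\right) \left(-65\right) \left(1 - 455\right) + 4581} = \frac{1}{\left(- \frac{1}{3}\right) \left(-65\right) \left(-454\right) + 4581} = \frac{1}{- \frac{29510}{3} + 4581} = \frac{1}{- \frac{15767}{3}} = - \frac{3}{15767}$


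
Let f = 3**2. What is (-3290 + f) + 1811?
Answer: -1470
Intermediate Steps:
f = 9
(-3290 + f) + 1811 = (-3290 + 9) + 1811 = -3281 + 1811 = -1470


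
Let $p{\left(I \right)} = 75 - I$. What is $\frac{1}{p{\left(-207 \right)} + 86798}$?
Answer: $\frac{1}{87080} \approx 1.1484 \cdot 10^{-5}$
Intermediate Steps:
$\frac{1}{p{\left(-207 \right)} + 86798} = \frac{1}{\left(75 - -207\right) + 86798} = \frac{1}{\left(75 + 207\right) + 86798} = \frac{1}{282 + 86798} = \frac{1}{87080}$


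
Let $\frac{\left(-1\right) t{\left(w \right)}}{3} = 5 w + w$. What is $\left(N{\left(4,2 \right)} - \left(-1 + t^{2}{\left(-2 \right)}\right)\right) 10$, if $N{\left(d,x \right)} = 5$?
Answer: $-12900$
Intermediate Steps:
$t{\left(w \right)} = - 18 w$ ($t{\left(w \right)} = - 3 \left(5 w + w\right) = - 3 \cdot 6 w = - 18 w$)
$\left(N{\left(4,2 \right)} - \left(-1 + t^{2}{\left(-2 \right)}\right)\right) 10 = \left(5 + \left(1 - \left(\left(-18\right) \left(-2\right)\right)^{2}\right)\right) 10 = \left(5 + \left(1 - 36^{2}\right)\right) 10 = \left(5 + \left(1 - 1296\right)\right) 10 = \left(5 - 1295\right) 10 = \left(-1290\right) 10 = -12900$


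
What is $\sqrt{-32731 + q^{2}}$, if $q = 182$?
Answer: $\sqrt{393} \approx 19.824$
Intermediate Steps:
$\sqrt{-32731 + q^{2}} = \sqrt{-32731 + 182^{2}} = \sqrt{-32731 + 33124} = \sqrt{393}$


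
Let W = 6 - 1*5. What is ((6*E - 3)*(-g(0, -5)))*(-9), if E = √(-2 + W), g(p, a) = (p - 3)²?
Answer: -243 + 486*I ≈ -243.0 + 486.0*I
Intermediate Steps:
W = 1 (W = 6 - 5 = 1)
g(p, a) = (-3 + p)²
E = I (E = √(-2 + 1) = √(-1) = I ≈ 1.0*I)
((6*E - 3)*(-g(0, -5)))*(-9) = ((6*I - 3)*(-(-3 + 0)²))*(-9) = ((-3 + 6*I)*(-1*(-3)²))*(-9) = ((-3 + 6*I)*(-1*9))*(-9) = ((-3 + 6*I)*(-9))*(-9) = (27 - 54*I)*(-9) = -243 + 486*I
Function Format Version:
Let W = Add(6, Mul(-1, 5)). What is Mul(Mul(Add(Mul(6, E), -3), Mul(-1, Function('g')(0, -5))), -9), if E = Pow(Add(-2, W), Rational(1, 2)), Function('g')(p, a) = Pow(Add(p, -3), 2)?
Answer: Add(-243, Mul(486, I)) ≈ Add(-243.00, Mul(486.00, I))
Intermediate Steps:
W = 1 (W = Add(6, -5) = 1)
Function('g')(p, a) = Pow(Add(-3, p), 2)
E = I (E = Pow(Add(-2, 1), Rational(1, 2)) = Pow(-1, Rational(1, 2)) = I ≈ Mul(1.0000, I))
Mul(Mul(Add(Mul(6, E), -3), Mul(-1, Function('g')(0, -5))), -9) = Mul(Mul(Add(Mul(6, I), -3), Mul(-1, Pow(Add(-3, 0), 2))), -9) = Mul(Mul(Add(-3, Mul(6, I)), Mul(-1, Pow(-3, 2))), -9) = Mul(Mul(Add(-3, Mul(6, I)), Mul(-1, 9)), -9) = Mul(Mul(Add(-3, Mul(6, I)), -9), -9) = Mul(Add(27, Mul(-54, I)), -9) = Add(-243, Mul(486, I))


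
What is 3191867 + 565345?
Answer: 3757212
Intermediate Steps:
3191867 + 565345 = 3757212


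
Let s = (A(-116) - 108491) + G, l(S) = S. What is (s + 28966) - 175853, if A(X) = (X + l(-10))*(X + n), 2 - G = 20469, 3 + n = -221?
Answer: -233005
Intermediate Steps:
n = -224 (n = -3 - 221 = -224)
G = -20467 (G = 2 - 1*20469 = 2 - 20469 = -20467)
A(X) = (-224 + X)*(-10 + X) (A(X) = (X - 10)*(X - 224) = (-10 + X)*(-224 + X) = (-224 + X)*(-10 + X))
s = -86118 (s = ((2240 + (-116)**2 - 234*(-116)) - 108491) - 20467 = ((2240 + 13456 + 27144) - 108491) - 20467 = (42840 - 108491) - 20467 = -65651 - 20467 = -86118)
(s + 28966) - 175853 = (-86118 + 28966) - 175853 = -57152 - 175853 = -233005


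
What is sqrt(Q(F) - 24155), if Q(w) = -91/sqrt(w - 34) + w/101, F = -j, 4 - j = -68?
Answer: sqrt(-2768690029772 + 98398846*I*sqrt(106))/10706 ≈ 0.028435 + 155.42*I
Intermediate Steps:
j = 72 (j = 4 - 1*(-68) = 4 + 68 = 72)
F = -72 (F = -1*72 = -72)
Q(w) = -91/sqrt(-34 + w) + w/101 (Q(w) = -91/sqrt(-34 + w) + w*(1/101) = -91/sqrt(-34 + w) + w/101)
sqrt(Q(F) - 24155) = sqrt((-91/sqrt(-34 - 72) + (1/101)*(-72)) - 24155) = sqrt((-(-91)*I*sqrt(106)/106 - 72/101) - 24155) = sqrt((91*I*sqrt(106)/106 - 72/101) - 24155) = sqrt((-72/101 + 91*I*sqrt(106)/106) - 24155) = sqrt(-2439727/101 + 91*I*sqrt(106)/106)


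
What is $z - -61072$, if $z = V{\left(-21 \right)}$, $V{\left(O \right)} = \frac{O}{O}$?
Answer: $61073$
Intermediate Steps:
$V{\left(O \right)} = 1$
$z = 1$
$z - -61072 = 1 - -61072 = 1 + 61072 = 61073$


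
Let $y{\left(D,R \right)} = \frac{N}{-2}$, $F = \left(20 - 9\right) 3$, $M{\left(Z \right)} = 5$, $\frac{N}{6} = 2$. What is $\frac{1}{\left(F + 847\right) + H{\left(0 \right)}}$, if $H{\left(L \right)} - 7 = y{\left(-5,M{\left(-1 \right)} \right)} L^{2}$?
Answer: $\frac{1}{887} \approx 0.0011274$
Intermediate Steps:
$N = 12$ ($N = 6 \cdot 2 = 12$)
$F = 33$ ($F = 11 \cdot 3 = 33$)
$y{\left(D,R \right)} = -6$ ($y{\left(D,R \right)} = \frac{12}{-2} = 12 \left(- \frac{1}{2}\right) = -6$)
$H{\left(L \right)} = 7 - 6 L^{2}$
$\frac{1}{\left(F + 847\right) + H{\left(0 \right)}} = \frac{1}{\left(33 + 847\right) + \left(7 - 6 \cdot 0^{2}\right)} = \frac{1}{880 + \left(7 - 0\right)} = \frac{1}{880 + \left(7 + 0\right)} = \frac{1}{880 + 7} = \frac{1}{887}$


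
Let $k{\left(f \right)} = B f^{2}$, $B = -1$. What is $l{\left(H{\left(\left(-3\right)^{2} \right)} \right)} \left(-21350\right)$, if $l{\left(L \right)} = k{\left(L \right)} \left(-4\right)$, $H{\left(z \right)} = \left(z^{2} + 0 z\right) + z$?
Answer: $-691740000$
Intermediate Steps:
$H{\left(z \right)} = z + z^{2}$ ($H{\left(z \right)} = \left(z^{2} + 0\right) + z = z^{2} + z = z + z^{2}$)
$k{\left(f \right)} = - f^{2}$
$l{\left(L \right)} = 4 L^{2}$ ($l{\left(L \right)} = - L^{2} \left(-4\right) = 4 L^{2}$)
$l{\left(H{\left(\left(-3\right)^{2} \right)} \right)} \left(-21350\right) = 4 \left(\left(-3\right)^{2} \left(1 + \left(-3\right)^{2}\right)\right)^{2} \left(-21350\right) = 4 \left(9 \left(1 + 9\right)\right)^{2} \left(-21350\right) = 4 \left(9 \cdot 10\right)^{2} \left(-21350\right) = 4 \cdot 90^{2} \left(-21350\right) = 4 \cdot 8100 \left(-21350\right) = 32400 \left(-21350\right) = -691740000$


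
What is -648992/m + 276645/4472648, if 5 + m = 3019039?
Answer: -1033756054943/6751538191016 ≈ -0.15311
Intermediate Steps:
m = 3019034 (m = -5 + 3019039 = 3019034)
-648992/m + 276645/4472648 = -648992/3019034 + 276645/4472648 = -648992*1/3019034 + 276645*(1/4472648) = -324496/1509517 + 276645/4472648 = -1033756054943/6751538191016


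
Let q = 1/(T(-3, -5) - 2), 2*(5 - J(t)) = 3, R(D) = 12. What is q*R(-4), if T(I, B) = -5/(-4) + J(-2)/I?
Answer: -144/23 ≈ -6.2609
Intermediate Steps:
J(t) = 7/2 (J(t) = 5 - 1/2*3 = 5 - 3/2 = 7/2)
T(I, B) = 5/4 + 7/(2*I) (T(I, B) = -5/(-4) + 7/(2*I) = -5*(-1/4) + 7/(2*I) = 5/4 + 7/(2*I))
q = -12/23 (q = 1/((1/4)*(14 + 5*(-3))/(-3) - 2) = 1/((1/4)*(-1/3)*(14 - 15) - 2) = 1/((1/4)*(-1/3)*(-1) - 2) = 1/(1/12 - 2) = 1/(-23/12) = -12/23 ≈ -0.52174)
q*R(-4) = -12/23*12 = -144/23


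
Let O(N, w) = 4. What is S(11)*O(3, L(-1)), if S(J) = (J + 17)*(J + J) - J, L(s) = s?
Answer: 2420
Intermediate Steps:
S(J) = -J + 2*J*(17 + J) (S(J) = (17 + J)*(2*J) - J = 2*J*(17 + J) - J = -J + 2*J*(17 + J))
S(11)*O(3, L(-1)) = (11*(33 + 2*11))*4 = (11*(33 + 22))*4 = (11*55)*4 = 605*4 = 2420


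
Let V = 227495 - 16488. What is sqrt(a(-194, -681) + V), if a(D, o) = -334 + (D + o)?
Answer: sqrt(209798) ≈ 458.04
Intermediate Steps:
V = 211007
a(D, o) = -334 + D + o
sqrt(a(-194, -681) + V) = sqrt((-334 - 194 - 681) + 211007) = sqrt(-1209 + 211007) = sqrt(209798)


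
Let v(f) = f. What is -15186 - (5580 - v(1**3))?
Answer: -20765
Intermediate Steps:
-15186 - (5580 - v(1**3)) = -15186 - (5580 - 1*1**3) = -15186 - (5580 - 1*1) = -15186 - (5580 - 1) = -15186 - 1*5579 = -15186 - 5579 = -20765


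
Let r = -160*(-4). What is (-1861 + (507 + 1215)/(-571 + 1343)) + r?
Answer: -470445/386 ≈ -1218.8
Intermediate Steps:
r = 640
(-1861 + (507 + 1215)/(-571 + 1343)) + r = (-1861 + (507 + 1215)/(-571 + 1343)) + 640 = (-1861 + 1722/772) + 640 = (-1861 + 1722*(1/772)) + 640 = (-1861 + 861/386) + 640 = -717485/386 + 640 = -470445/386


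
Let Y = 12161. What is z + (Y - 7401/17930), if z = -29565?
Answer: -312061121/17930 ≈ -17404.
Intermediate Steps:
z + (Y - 7401/17930) = -29565 + (12161 - 7401/17930) = -29565 + 218039329/17930 = -312061121/17930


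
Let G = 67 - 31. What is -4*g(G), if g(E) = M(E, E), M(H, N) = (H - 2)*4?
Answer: -544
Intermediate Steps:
G = 36
M(H, N) = -8 + 4*H (M(H, N) = (-2 + H)*4 = -8 + 4*H)
g(E) = -8 + 4*E
-4*g(G) = -4*(-8 + 4*36) = -4*(-8 + 144) = -4*136 = -544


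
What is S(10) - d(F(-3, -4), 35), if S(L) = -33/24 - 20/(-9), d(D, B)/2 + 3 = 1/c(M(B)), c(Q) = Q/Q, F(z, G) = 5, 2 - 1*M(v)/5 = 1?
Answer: 349/72 ≈ 4.8472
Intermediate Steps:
M(v) = 5 (M(v) = 10 - 5*1 = 10 - 5 = 5)
c(Q) = 1
d(D, B) = -4 (d(D, B) = -6 + 2/1 = -6 + 2*1 = -6 + 2 = -4)
S(L) = 61/72 (S(L) = -33*1/24 - 20*(-1/9) = -11/8 + 20/9 = 61/72)
S(10) - d(F(-3, -4), 35) = 61/72 - 1*(-4) = 61/72 + 4 = 349/72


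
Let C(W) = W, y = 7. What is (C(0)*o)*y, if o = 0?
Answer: 0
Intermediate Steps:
(C(0)*o)*y = (0*0)*7 = 0*7 = 0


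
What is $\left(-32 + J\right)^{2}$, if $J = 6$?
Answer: $676$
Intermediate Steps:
$\left(-32 + J\right)^{2} = \left(-32 + 6\right)^{2} = \left(-26\right)^{2} = 676$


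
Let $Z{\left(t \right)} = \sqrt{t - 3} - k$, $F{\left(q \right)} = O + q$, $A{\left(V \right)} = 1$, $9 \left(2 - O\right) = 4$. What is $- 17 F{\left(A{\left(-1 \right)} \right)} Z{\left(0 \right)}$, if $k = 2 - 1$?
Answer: $\frac{391}{9} - \frac{391 i \sqrt{3}}{9} \approx 43.444 - 75.248 i$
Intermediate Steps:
$O = \frac{14}{9}$ ($O = 2 - \frac{4}{9} = \frac{14}{9} \approx 1.5556$)
$k = 1$
$F{\left(q \right)} = \frac{14}{9} + q$
$Z{\left(t \right)} = -1 + \sqrt{-3 + t}$ ($Z{\left(t \right)} = \sqrt{t - 3} - 1 = \sqrt{-3 + t} - 1 = -1 + \sqrt{-3 + t}$)
$- 17 F{\left(A{\left(-1 \right)} \right)} Z{\left(0 \right)} = - 17 \left(\frac{14}{9} + 1\right) \left(-1 + \sqrt{-3 + 0}\right) = \left(-17\right) \frac{23}{9} \left(-1 + \sqrt{-3}\right) = - \frac{391 \left(-1 + i \sqrt{3}\right)}{9} = \frac{391}{9} - \frac{391 i \sqrt{3}}{9}$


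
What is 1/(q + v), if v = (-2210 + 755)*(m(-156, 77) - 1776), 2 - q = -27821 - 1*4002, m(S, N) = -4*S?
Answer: 1/1707985 ≈ 5.8549e-7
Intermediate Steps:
q = 31825 (q = 2 - (-27821 - 1*4002) = 2 - (-27821 - 4002) = 2 - 1*(-31823) = 2 + 31823 = 31825)
v = 1676160 (v = (-2210 + 755)*(-4*(-156) - 1776) = -1455*(624 - 1776) = -1455*(-1152) = 1676160)
1/(q + v) = 1/(31825 + 1676160) = 1/1707985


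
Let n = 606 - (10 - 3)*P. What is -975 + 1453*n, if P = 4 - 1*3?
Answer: 869372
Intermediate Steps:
P = 1 (P = 4 - 3 = 1)
n = 599 (n = 606 - (10 - 3) = 606 - 7 = 599)
-975 + 1453*n = -975 + 1453*599 = -975 + 870347 = 869372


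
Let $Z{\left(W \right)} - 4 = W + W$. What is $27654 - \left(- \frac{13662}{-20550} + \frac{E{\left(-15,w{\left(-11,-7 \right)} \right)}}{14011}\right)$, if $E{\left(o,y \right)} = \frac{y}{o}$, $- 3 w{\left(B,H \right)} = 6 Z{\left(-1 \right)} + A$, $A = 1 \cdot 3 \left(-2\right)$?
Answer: $\frac{3981057782839}{143963025} \approx 27653.0$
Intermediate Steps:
$A = -6$ ($A = 3 \left(-2\right) = -6$)
$Z{\left(W \right)} = 4 + 2 W$ ($Z{\left(W \right)} = 4 + \left(W + W\right) = 4 + 2 W$)
$w{\left(B,H \right)} = -2$ ($w{\left(B,H \right)} = - \frac{6 \left(4 + 2 \left(-1\right)\right) - 6}{3} = - \frac{6 \left(4 - 2\right) - 6}{3} = - \frac{6 \cdot 2 - 6}{3} = - \frac{12 - 6}{3} = \left(- \frac{1}{3}\right) 6 = -2$)
$27654 - \left(- \frac{13662}{-20550} + \frac{E{\left(-15,w{\left(-11,-7 \right)} \right)}}{14011}\right) = 27654 - \left(- \frac{13662}{-20550} + \frac{\left(-2\right) \frac{1}{-15}}{14011}\right) = 27654 - \left(\left(-13662\right) \left(- \frac{1}{20550}\right) + \left(-2\right) \left(- \frac{1}{15}\right) \frac{1}{14011}\right) = 27654 - \left(\frac{2277}{3425} + \frac{2}{15} \cdot \frac{1}{14011}\right) = 27654 - \left(\frac{2277}{3425} + \frac{2}{210165}\right) = 27654 - \frac{95710511}{143963025} = \frac{3981057782839}{143963025}$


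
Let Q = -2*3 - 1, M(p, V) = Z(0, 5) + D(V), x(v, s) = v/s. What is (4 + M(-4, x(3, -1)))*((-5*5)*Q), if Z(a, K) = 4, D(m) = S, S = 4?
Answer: 2100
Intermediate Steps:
D(m) = 4
M(p, V) = 8 (M(p, V) = 4 + 4 = 8)
Q = -7 (Q = -6 - 1 = -7)
(4 + M(-4, x(3, -1)))*((-5*5)*Q) = (4 + 8)*(-5*5*(-7)) = 12*(-25*(-7)) = 12*175 = 2100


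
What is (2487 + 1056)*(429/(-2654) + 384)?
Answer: 3609278901/2654 ≈ 1.3599e+6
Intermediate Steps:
(2487 + 1056)*(429/(-2654) + 384) = 3543*(429*(-1/2654) + 384) = 3543*(-429/2654 + 384) = 3543*(1018707/2654) = 3609278901/2654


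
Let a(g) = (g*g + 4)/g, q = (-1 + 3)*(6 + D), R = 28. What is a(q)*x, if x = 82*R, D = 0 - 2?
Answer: 19516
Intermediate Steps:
D = -2
x = 2296 (x = 82*28 = 2296)
q = 8 (q = (-1 + 3)*(6 - 2) = 2*4 = 8)
a(g) = (4 + g²)/g (a(g) = (g² + 4)/g = (4 + g²)/g)
a(q)*x = (8 + 4/8)*2296 = (8 + 4*(⅛))*2296 = (8 + ½)*2296 = (17/2)*2296 = 19516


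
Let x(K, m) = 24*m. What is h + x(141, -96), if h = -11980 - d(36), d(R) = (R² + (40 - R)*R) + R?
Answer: -15760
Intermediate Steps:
d(R) = R + R² + R*(40 - R) (d(R) = (R² + R*(40 - R)) + R = R + R² + R*(40 - R))
h = -13456 (h = -11980 - 41*36 = -11980 - 1*1476 = -11980 - 1476 = -13456)
h + x(141, -96) = -13456 + 24*(-96) = -13456 - 2304 = -15760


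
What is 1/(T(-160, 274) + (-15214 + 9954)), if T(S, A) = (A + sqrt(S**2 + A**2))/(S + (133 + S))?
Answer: -91994089/484023651280 + 187*sqrt(25169)/484023651280 ≈ -0.00019000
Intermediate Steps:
T(S, A) = (A + sqrt(A**2 + S**2))/(133 + 2*S)
1/(T(-160, 274) + (-15214 + 9954)) = 1/((274 + sqrt(274**2 + (-160)**2))/(133 + 2*(-160)) + (-15214 + 9954)) = 1/((274 + sqrt(75076 + 25600))/(133 - 320) - 5260) = 1/((274 + sqrt(100676))/(-187) - 5260) = 1/(-(274 + 2*sqrt(25169))/187 - 5260) = 1/((-274/187 - 2*sqrt(25169)/187) - 5260) = 1/(-983894/187 - 2*sqrt(25169)/187)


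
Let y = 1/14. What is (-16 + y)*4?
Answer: -446/7 ≈ -63.714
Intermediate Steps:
y = 1/14 ≈ 0.071429
(-16 + y)*4 = (-16 + 1/14)*4 = -223/14*4 = -446/7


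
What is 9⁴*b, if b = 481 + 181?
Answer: 4343382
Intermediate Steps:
b = 662
9⁴*b = 9⁴*662 = 6561*662 = 4343382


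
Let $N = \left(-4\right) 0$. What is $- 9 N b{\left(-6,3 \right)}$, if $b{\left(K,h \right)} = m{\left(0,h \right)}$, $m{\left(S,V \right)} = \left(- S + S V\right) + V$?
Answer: $0$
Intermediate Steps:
$m{\left(S,V \right)} = V - S + S V$
$N = 0$
$b{\left(K,h \right)} = h$ ($b{\left(K,h \right)} = h - 0 + 0 h = h + 0 + 0 = h$)
$- 9 N b{\left(-6,3 \right)} = \left(-9\right) 0 \cdot 3 = 0 \cdot 3 = 0$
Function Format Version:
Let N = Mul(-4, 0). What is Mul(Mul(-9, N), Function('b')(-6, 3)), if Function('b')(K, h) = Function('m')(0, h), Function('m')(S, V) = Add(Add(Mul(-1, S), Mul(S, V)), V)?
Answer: 0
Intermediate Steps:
Function('m')(S, V) = Add(V, Mul(-1, S), Mul(S, V))
N = 0
Function('b')(K, h) = h (Function('b')(K, h) = Add(h, Mul(-1, 0), Mul(0, h)) = Add(h, 0, 0) = h)
Mul(Mul(-9, N), Function('b')(-6, 3)) = Mul(Mul(-9, 0), 3) = Mul(0, 3) = 0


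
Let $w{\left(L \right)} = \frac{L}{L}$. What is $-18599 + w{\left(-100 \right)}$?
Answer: $-18598$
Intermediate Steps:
$w{\left(L \right)} = 1$
$-18599 + w{\left(-100 \right)} = -18599 + 1 = -18598$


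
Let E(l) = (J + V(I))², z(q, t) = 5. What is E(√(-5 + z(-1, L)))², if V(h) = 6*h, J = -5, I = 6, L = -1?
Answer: 923521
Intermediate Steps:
E(l) = 961 (E(l) = (-5 + 6*6)² = (-5 + 36)² = 31² = 961)
E(√(-5 + z(-1, L)))² = 961² = 923521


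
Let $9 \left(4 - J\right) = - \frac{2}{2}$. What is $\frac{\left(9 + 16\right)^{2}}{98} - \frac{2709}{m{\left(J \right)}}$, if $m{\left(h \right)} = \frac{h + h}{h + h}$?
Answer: $- \frac{264857}{98} \approx -2702.6$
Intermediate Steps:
$J = \frac{37}{9}$ ($J = 4 - \frac{\left(-2\right) \frac{1}{2}}{9} = 4 - - \frac{1}{9} = 4 + \frac{1}{9} = \frac{37}{9} \approx 4.1111$)
$m{\left(h \right)} = 1$ ($m{\left(h \right)} = \frac{2 h}{2 h} = 2 h \frac{1}{2 h} = 1$)
$\frac{\left(9 + 16\right)^{2}}{98} - \frac{2709}{m{\left(J \right)}} = \frac{\left(9 + 16\right)^{2}}{98} - \frac{2709}{1} = 25^{2} \cdot \frac{1}{98} - 2709 = 625 \cdot \frac{1}{98} - 2709 = \frac{625}{98} - 2709 = - \frac{264857}{98}$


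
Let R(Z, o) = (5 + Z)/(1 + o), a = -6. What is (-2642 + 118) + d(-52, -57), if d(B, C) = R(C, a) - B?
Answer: -12308/5 ≈ -2461.6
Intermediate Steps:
R(Z, o) = (5 + Z)/(1 + o)
d(B, C) = -1 - B - C/5 (d(B, C) = (5 + C)/(1 - 6) - B = (5 + C)/(-5) - B = -(5 + C)/5 - B = (-1 - C/5) - B = -1 - B - C/5)
(-2642 + 118) + d(-52, -57) = (-2642 + 118) + (-1 - 1*(-52) - 1/5*(-57)) = -2524 + (-1 + 52 + 57/5) = -2524 + 312/5 = -12308/5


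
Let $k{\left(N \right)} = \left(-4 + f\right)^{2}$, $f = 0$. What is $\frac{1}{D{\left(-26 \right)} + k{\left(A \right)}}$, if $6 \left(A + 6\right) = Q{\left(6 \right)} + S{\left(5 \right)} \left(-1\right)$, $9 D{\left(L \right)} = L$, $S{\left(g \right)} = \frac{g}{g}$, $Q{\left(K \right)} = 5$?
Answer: $\frac{9}{118} \approx 0.076271$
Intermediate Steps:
$S{\left(g \right)} = 1$
$D{\left(L \right)} = \frac{L}{9}$
$A = - \frac{16}{3}$ ($A = -6 + \frac{5 + 1 \left(-1\right)}{6} = -6 + \frac{5 - 1}{6} = -6 + \frac{1}{6} \cdot 4 = -6 + \frac{2}{3} = - \frac{16}{3} \approx -5.3333$)
$k{\left(N \right)} = 16$ ($k{\left(N \right)} = \left(-4 + 0\right)^{2} = \left(-4\right)^{2} = 16$)
$\frac{1}{D{\left(-26 \right)} + k{\left(A \right)}} = \frac{1}{\frac{1}{9} \left(-26\right) + 16} = \frac{1}{- \frac{26}{9} + 16} = \frac{1}{\frac{118}{9}} = \frac{9}{118}$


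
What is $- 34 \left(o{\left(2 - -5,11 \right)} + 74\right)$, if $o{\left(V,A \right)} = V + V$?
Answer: $-2992$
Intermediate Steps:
$o{\left(V,A \right)} = 2 V$
$- 34 \left(o{\left(2 - -5,11 \right)} + 74\right) = - 34 \left(2 \left(2 - -5\right) + 74\right) = - 34 \left(2 \left(2 + 5\right) + 74\right) = - 34 \left(2 \cdot 7 + 74\right) = - 34 \left(14 + 74\right) = \left(-34\right) 88 = -2992$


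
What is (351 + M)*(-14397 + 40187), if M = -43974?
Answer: -1125037170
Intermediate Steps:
(351 + M)*(-14397 + 40187) = (351 - 43974)*(-14397 + 40187) = -43623*25790 = -1125037170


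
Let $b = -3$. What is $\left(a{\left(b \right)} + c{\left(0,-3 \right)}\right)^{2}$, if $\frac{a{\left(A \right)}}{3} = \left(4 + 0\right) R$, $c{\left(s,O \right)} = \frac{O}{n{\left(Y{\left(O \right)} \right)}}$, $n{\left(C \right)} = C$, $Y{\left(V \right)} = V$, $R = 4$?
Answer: $2401$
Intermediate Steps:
$c{\left(s,O \right)} = 1$ ($c{\left(s,O \right)} = \frac{O}{O} = 1$)
$a{\left(A \right)} = 48$ ($a{\left(A \right)} = 3 \left(4 + 0\right) 4 = 3 \cdot 4 \cdot 4 = 3 \cdot 16 = 48$)
$\left(a{\left(b \right)} + c{\left(0,-3 \right)}\right)^{2} = \left(48 + 1\right)^{2} = 49^{2} = 2401$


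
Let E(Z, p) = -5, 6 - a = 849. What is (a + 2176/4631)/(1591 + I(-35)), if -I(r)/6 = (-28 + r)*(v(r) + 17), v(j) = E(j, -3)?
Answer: -3901757/28374137 ≈ -0.13751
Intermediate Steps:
a = -843 (a = 6 - 1*849 = 6 - 849 = -843)
v(j) = -5
I(r) = 2016 - 72*r (I(r) = -6*(-28 + r)*(-5 + 17) = -6*(-28 + r)*12 = -6*(-336 + 12*r) = 2016 - 72*r)
(a + 2176/4631)/(1591 + I(-35)) = (-843 + 2176/4631)/(1591 + (2016 - 72*(-35))) = (-843 + 2176*(1/4631))/(1591 + (2016 + 2520)) = (-843 + 2176/4631)/(1591 + 4536) = -3901757/4631/6127 = -3901757/4631*1/6127 = -3901757/28374137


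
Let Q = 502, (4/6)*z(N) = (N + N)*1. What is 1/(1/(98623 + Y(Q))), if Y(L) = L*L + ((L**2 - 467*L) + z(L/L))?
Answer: 368200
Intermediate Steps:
z(N) = 3*N (z(N) = 3*((N + N)*1)/2 = 3*((2*N)*1)/2 = 3*(2*N)/2 = 3*N)
Y(L) = 3 - 467*L + 2*L**2 (Y(L) = L*L + ((L**2 - 467*L) + 3*(L/L)) = L**2 + ((L**2 - 467*L) + 3*1) = L**2 + ((L**2 - 467*L) + 3) = L**2 + (3 + L**2 - 467*L) = 3 - 467*L + 2*L**2)
1/(1/(98623 + Y(Q))) = 1/(1/(98623 + (3 - 467*502 + 2*502**2))) = 1/(1/(98623 + (3 - 234434 + 2*252004))) = 1/(1/(98623 + (3 - 234434 + 504008))) = 1/(1/(98623 + 269577)) = 1/(1/368200) = 368200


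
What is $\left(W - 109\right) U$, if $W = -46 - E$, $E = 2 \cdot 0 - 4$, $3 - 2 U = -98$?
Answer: $- \frac{15251}{2} \approx -7625.5$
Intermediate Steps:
$U = \frac{101}{2}$ ($U = \frac{3}{2} - -49 = \frac{3}{2} + 49 = \frac{101}{2} \approx 50.5$)
$E = -4$ ($E = 0 - 4 = -4$)
$W = -42$ ($W = -46 - -4 = -46 + 4 = -42$)
$\left(W - 109\right) U = \left(-42 - 109\right) \frac{101}{2} = \left(-151\right) \frac{101}{2} = - \frac{15251}{2}$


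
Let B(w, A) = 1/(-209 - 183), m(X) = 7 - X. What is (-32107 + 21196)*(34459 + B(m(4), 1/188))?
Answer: -147384991497/392 ≈ -3.7598e+8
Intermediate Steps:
B(w, A) = -1/392 (B(w, A) = 1/(-392) = -1/392)
(-32107 + 21196)*(34459 + B(m(4), 1/188)) = (-32107 + 21196)*(34459 - 1/392) = -10911*13507927/392 = -147384991497/392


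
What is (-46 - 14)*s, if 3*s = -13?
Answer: 260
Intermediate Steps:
s = -13/3 (s = (⅓)*(-13) = -13/3 ≈ -4.3333)
(-46 - 14)*s = (-46 - 14)*(-13/3) = -60*(-13/3) = 260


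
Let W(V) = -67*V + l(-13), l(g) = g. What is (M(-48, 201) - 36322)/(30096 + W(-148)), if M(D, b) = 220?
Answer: -12034/13333 ≈ -0.90257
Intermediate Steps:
W(V) = -13 - 67*V (W(V) = -67*V - 13 = -13 - 67*V)
(M(-48, 201) - 36322)/(30096 + W(-148)) = (220 - 36322)/(30096 + (-13 - 67*(-148))) = -36102/(30096 + (-13 + 9916)) = -36102/(30096 + 9903) = -36102/39999 = -36102*1/39999 = -12034/13333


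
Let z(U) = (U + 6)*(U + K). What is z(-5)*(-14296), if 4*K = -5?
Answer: 89350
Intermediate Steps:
K = -5/4 (K = (¼)*(-5) = -5/4 ≈ -1.2500)
z(U) = (6 + U)*(-5/4 + U) (z(U) = (U + 6)*(U - 5/4) = (6 + U)*(-5/4 + U))
z(-5)*(-14296) = (-15/2 + (-5)² + (19/4)*(-5))*(-14296) = (-15/2 + 25 - 95/4)*(-14296) = -25/4*(-14296) = 89350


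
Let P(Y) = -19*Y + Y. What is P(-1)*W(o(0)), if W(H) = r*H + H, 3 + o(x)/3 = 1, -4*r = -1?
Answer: -135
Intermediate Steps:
r = ¼ (r = -¼*(-1) = ¼ ≈ 0.25000)
o(x) = -6 (o(x) = -9 + 3*1 = -9 + 3 = -6)
P(Y) = -18*Y
W(H) = 5*H/4 (W(H) = H/4 + H = 5*H/4)
P(-1)*W(o(0)) = (-18*(-1))*((5/4)*(-6)) = 18*(-15/2) = -135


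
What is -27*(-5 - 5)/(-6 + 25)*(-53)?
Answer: -14310/19 ≈ -753.16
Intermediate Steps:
-27*(-5 - 5)/(-6 + 25)*(-53) = -(-270)/19*(-53) = -27*(-10/19)*(-53) = (270/19)*(-53) = -14310/19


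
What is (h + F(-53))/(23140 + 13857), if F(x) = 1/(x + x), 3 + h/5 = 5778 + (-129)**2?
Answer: 11880479/3921682 ≈ 3.0294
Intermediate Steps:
h = 112080 (h = -15 + 5*(5778 + (-129)**2) = -15 + 5*(5778 + 16641) = -15 + 5*22419 = -15 + 112095 = 112080)
F(x) = 1/(2*x)
(h + F(-53))/(23140 + 13857) = (112080 + (1/2)/(-53))/(23140 + 13857) = (112080 + (1/2)*(-1/53))/36997 = (112080 - 1/106)*(1/36997) = (11880479/106)*(1/36997) = 11880479/3921682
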